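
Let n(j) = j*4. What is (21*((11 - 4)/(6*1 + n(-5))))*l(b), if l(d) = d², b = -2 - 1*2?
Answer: -168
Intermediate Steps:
b = -4 (b = -2 - 2 = -4)
n(j) = 4*j
(21*((11 - 4)/(6*1 + n(-5))))*l(b) = (21*((11 - 4)/(6*1 + 4*(-5))))*(-4)² = (21*(7/(6 - 20)))*16 = (21*(7/(-14)))*16 = (21*(7*(-1/14)))*16 = (21*(-½))*16 = -21/2*16 = -168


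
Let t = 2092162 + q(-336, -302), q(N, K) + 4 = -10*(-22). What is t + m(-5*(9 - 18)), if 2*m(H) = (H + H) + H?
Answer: 4184891/2 ≈ 2.0924e+6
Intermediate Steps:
q(N, K) = 216 (q(N, K) = -4 - 10*(-22) = -4 + 220 = 216)
m(H) = 3*H/2 (m(H) = ((H + H) + H)/2 = (2*H + H)/2 = (3*H)/2 = 3*H/2)
t = 2092378 (t = 2092162 + 216 = 2092378)
t + m(-5*(9 - 18)) = 2092378 + 3*(-5*(9 - 18))/2 = 2092378 + 3*(-5*(-9))/2 = 2092378 + (3/2)*45 = 2092378 + 135/2 = 4184891/2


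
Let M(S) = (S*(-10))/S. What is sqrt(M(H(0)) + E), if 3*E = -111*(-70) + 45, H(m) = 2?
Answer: sqrt(2595) ≈ 50.941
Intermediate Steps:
M(S) = -10 (M(S) = (-10*S)/S = -10)
E = 2605 (E = (-111*(-70) + 45)/3 = (7770 + 45)/3 = (1/3)*7815 = 2605)
sqrt(M(H(0)) + E) = sqrt(-10 + 2605) = sqrt(2595)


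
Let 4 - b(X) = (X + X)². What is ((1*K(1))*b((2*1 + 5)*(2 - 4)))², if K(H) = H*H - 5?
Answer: 9734400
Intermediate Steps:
K(H) = -5 + H² (K(H) = H² - 5 = -5 + H²)
b(X) = 4 - 4*X² (b(X) = 4 - (X + X)² = 4 - (2*X)² = 4 - 4*X²)
((1*K(1))*b((2*1 + 5)*(2 - 4)))² = ((1*(-5 + 1²))*(4 - 4*(2 - 4)²*(2*1 + 5)²))² = ((1*(-5 + 1))*(4 - 4*4*(2 + 5)²))² = ((1*(-4))*(4 - 4*(7*(-2))²))² = (-4*(4 - 4*(-14)²))² = (-4*(4 - 4*196))² = (-4*(4 - 784))² = (-4*(-780))² = 3120² = 9734400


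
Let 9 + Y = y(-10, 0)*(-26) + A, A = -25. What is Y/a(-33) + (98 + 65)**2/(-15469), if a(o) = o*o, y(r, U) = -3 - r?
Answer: -3586105/1871749 ≈ -1.9159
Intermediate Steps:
Y = -216 (Y = -9 + ((-3 - 1*(-10))*(-26) - 25) = -9 + ((-3 + 10)*(-26) - 25) = -9 + (7*(-26) - 25) = -9 + (-182 - 25) = -9 - 207 = -216)
a(o) = o**2
Y/a(-33) + (98 + 65)**2/(-15469) = -216/((-33)**2) + (98 + 65)**2/(-15469) = -216/1089 + 163**2*(-1/15469) = -216*1/1089 + 26569*(-1/15469) = -24/121 - 26569/15469 = -3586105/1871749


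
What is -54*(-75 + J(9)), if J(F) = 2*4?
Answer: 3618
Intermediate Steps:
J(F) = 8
-54*(-75 + J(9)) = -54*(-75 + 8) = -54*(-67) = 3618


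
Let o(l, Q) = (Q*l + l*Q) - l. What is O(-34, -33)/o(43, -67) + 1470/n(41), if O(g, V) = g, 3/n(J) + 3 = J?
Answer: 108089134/5805 ≈ 18620.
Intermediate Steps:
n(J) = 3/(-3 + J)
o(l, Q) = -l + 2*Q*l (o(l, Q) = (Q*l + Q*l) - l = 2*Q*l - l = -l + 2*Q*l)
O(-34, -33)/o(43, -67) + 1470/n(41) = -34*1/(43*(-1 + 2*(-67))) + 1470/((3/(-3 + 41))) = -34*1/(43*(-1 - 134)) + 1470/((3/38)) = -34/(43*(-135)) + 1470/((3*(1/38))) = -34/(-5805) + 1470/(3/38) = -34*(-1/5805) + 1470*(38/3) = 34/5805 + 18620 = 108089134/5805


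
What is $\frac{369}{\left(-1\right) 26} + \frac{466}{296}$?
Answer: $- \frac{24277}{1924} \approx -12.618$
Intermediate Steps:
$\frac{369}{\left(-1\right) 26} + \frac{466}{296} = \frac{369}{-26} + 466 \cdot \frac{1}{296} = 369 \left(- \frac{1}{26}\right) + \frac{233}{148} = - \frac{369}{26} + \frac{233}{148} = - \frac{24277}{1924}$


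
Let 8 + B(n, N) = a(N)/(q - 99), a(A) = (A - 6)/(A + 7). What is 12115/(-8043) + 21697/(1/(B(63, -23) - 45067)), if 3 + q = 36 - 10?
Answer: -9565051186767199/9780288 ≈ -9.7799e+8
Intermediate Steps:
q = 23 (q = -3 + (36 - 10) = -3 + 26 = 23)
a(A) = (-6 + A)/(7 + A)
B(n, N) = -8 - (-6 + N)/(76*(7 + N)) (B(n, N) = -8 + ((-6 + N)/(7 + N))/(23 - 99) = -8 + ((-6 + N)/(7 + N))/(-76) = -8 + ((-6 + N)/(7 + N))*(-1/76) = -8 - (-6 + N)/(76*(7 + N)))
12115/(-8043) + 21697/(1/(B(63, -23) - 45067)) = 12115/(-8043) + 21697/(1/((-4250 - 609*(-23))/(76*(7 - 23)) - 45067)) = 12115*(-1/8043) + 21697/(1/((1/76)*(-4250 + 14007)/(-16) - 45067)) = -12115/8043 + 21697/(1/((1/76)*(-1/16)*9757 - 45067)) = -12115/8043 + 21697/(1/(-9757/1216 - 45067)) = -12115/8043 + 21697/(1/(-54811229/1216)) = -12115/8043 + 21697/(-1216/54811229) = -12115/8043 + 21697*(-54811229/1216) = -12115/8043 - 1189239235613/1216 = -9565051186767199/9780288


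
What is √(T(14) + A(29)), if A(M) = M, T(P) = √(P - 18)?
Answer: √(29 + 2*I) ≈ 5.3884 + 0.18559*I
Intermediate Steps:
T(P) = √(-18 + P)
√(T(14) + A(29)) = √(√(-18 + 14) + 29) = √(√(-4) + 29) = √(2*I + 29) = √(29 + 2*I)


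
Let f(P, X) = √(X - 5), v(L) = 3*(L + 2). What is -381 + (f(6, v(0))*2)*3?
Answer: -375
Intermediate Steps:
v(L) = 6 + 3*L (v(L) = 3*(2 + L) = 6 + 3*L)
f(P, X) = √(-5 + X)
-381 + (f(6, v(0))*2)*3 = -381 + (√(-5 + (6 + 3*0))*2)*3 = -381 + (√(-5 + (6 + 0))*2)*3 = -381 + (√(-5 + 6)*2)*3 = -381 + (√1*2)*3 = -381 + (1*2)*3 = -381 + 2*3 = -381 + 6 = -375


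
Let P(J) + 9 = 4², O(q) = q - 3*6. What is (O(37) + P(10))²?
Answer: 676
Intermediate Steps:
O(q) = -18 + q (O(q) = q - 18 = -18 + q)
P(J) = 7 (P(J) = -9 + 4² = -9 + 16 = 7)
(O(37) + P(10))² = ((-18 + 37) + 7)² = (19 + 7)² = 26² = 676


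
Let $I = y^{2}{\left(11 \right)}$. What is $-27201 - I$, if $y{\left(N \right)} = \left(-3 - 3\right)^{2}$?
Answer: $-28497$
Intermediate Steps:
$y{\left(N \right)} = 36$ ($y{\left(N \right)} = \left(-6\right)^{2} = 36$)
$I = 1296$ ($I = 36^{2} = 1296$)
$-27201 - I = -27201 - 1296 = -28497$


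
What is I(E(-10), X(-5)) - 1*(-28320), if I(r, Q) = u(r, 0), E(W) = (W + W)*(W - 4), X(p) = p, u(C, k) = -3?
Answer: 28317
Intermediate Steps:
E(W) = 2*W*(-4 + W) (E(W) = (2*W)*(-4 + W) = 2*W*(-4 + W))
I(r, Q) = -3
I(E(-10), X(-5)) - 1*(-28320) = -3 - 1*(-28320) = -3 + 28320 = 28317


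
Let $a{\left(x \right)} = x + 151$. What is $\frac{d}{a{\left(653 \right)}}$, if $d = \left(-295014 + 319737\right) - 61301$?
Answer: $- \frac{18289}{402} \approx -45.495$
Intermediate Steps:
$a{\left(x \right)} = 151 + x$
$d = -36578$ ($d = 24723 - 61301 = -36578$)
$\frac{d}{a{\left(653 \right)}} = - \frac{36578}{151 + 653} = - \frac{36578}{804} = \left(-36578\right) \frac{1}{804} = - \frac{18289}{402}$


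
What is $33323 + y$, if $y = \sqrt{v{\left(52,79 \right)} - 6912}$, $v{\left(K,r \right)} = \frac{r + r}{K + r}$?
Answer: $33323 + \frac{i \sqrt{118596134}}{131} \approx 33323.0 + 83.131 i$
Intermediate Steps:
$v{\left(K,r \right)} = \frac{2 r}{K + r}$
$y = \frac{i \sqrt{118596134}}{131}$ ($y = \sqrt{2 \cdot 79 \frac{1}{52 + 79} - 6912} = \sqrt{2 \cdot 79 \cdot \frac{1}{131} - 6912} = \sqrt{\frac{158}{131} - 6912} = \sqrt{- \frac{905314}{131}} = \frac{i \sqrt{118596134}}{131} \approx 83.131 i$)
$33323 + y = 33323 + \frac{i \sqrt{118596134}}{131}$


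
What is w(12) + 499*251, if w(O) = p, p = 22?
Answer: 125271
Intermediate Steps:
w(O) = 22
w(12) + 499*251 = 22 + 499*251 = 22 + 125249 = 125271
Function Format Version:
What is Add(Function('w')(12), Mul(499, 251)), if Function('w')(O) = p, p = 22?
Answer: 125271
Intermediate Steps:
Function('w')(O) = 22
Add(Function('w')(12), Mul(499, 251)) = Add(22, Mul(499, 251)) = Add(22, 125249) = 125271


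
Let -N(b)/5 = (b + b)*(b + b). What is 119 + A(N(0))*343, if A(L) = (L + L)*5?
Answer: 119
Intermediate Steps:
N(b) = -20*b² (N(b) = -5*(b + b)*(b + b) = -5*2*b*2*b = -20*b²)
A(L) = 10*L (A(L) = (2*L)*5 = 10*L)
119 + A(N(0))*343 = 119 + (10*(-20*0²))*343 = 119 + (10*(-20*0))*343 = 119 + (10*0)*343 = 119 + 0*343 = 119 + 0 = 119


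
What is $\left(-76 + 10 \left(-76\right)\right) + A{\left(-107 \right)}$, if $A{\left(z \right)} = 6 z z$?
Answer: $67858$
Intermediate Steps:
$A{\left(z \right)} = 6 z^{2}$
$\left(-76 + 10 \left(-76\right)\right) + A{\left(-107 \right)} = \left(-76 + 10 \left(-76\right)\right) + 6 \left(-107\right)^{2} = \left(-76 - 760\right) + 6 \cdot 11449 = -836 + 68694 = 67858$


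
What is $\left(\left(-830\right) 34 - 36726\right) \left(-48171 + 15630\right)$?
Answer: $2113407786$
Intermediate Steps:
$\left(\left(-830\right) 34 - 36726\right) \left(-48171 + 15630\right) = \left(-28220 - 36726\right) \left(-32541\right) = \left(-64946\right) \left(-32541\right) = 2113407786$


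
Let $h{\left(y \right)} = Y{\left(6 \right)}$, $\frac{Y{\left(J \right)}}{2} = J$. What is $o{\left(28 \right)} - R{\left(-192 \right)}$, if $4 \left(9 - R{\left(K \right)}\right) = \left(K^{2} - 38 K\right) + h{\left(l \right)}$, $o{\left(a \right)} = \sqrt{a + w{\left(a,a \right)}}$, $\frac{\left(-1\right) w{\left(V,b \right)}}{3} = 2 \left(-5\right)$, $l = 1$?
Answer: $11034 + \sqrt{58} \approx 11042.0$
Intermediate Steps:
$w{\left(V,b \right)} = 30$ ($w{\left(V,b \right)} = - 3 \cdot 2 \left(-5\right) = \left(-3\right) \left(-10\right) = 30$)
$Y{\left(J \right)} = 2 J$
$o{\left(a \right)} = \sqrt{30 + a}$ ($o{\left(a \right)} = \sqrt{a + 30} = \sqrt{30 + a}$)
$h{\left(y \right)} = 12$ ($h{\left(y \right)} = 2 \cdot 6 = 12$)
$R{\left(K \right)} = 6 - \frac{K^{2}}{4} + \frac{19 K}{2}$ ($R{\left(K \right)} = 9 - \frac{\left(K^{2} - 38 K\right) + 12}{4} = 9 - \frac{12 + K^{2} - 38 K}{4} = 9 - \left(3 - \frac{19 K}{2} + \frac{K^{2}}{4}\right) = 6 - \frac{K^{2}}{4} + \frac{19 K}{2}$)
$o{\left(28 \right)} - R{\left(-192 \right)} = \sqrt{30 + 28} - \left(6 - \frac{\left(-192\right)^{2}}{4} + \frac{19}{2} \left(-192\right)\right) = \sqrt{58} - \left(6 - 9216 - 1824\right) = \sqrt{58} - -11034 = \sqrt{58} + 11034 = 11034 + \sqrt{58}$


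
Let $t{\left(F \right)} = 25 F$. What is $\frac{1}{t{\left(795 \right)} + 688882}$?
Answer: $\frac{1}{708757} \approx 1.4109 \cdot 10^{-6}$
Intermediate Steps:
$\frac{1}{t{\left(795 \right)} + 688882} = \frac{1}{25 \cdot 795 + 688882} = \frac{1}{19875 + 688882} = \frac{1}{708757}$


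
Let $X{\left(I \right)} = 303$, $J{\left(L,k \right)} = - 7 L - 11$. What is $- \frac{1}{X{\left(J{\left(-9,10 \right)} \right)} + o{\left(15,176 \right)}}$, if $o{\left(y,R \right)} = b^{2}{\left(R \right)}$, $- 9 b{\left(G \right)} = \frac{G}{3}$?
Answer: $- \frac{729}{251863} \approx -0.0028944$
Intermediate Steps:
$J{\left(L,k \right)} = -11 - 7 L$
$b{\left(G \right)} = - \frac{G}{27}$ ($b{\left(G \right)} = - \frac{G \frac{1}{3}}{9} = - \frac{\frac{1}{3} G}{9} = - \frac{G}{27}$)
$o{\left(y,R \right)} = \frac{R^{2}}{729}$ ($o{\left(y,R \right)} = \left(- \frac{R}{27}\right)^{2} = \frac{R^{2}}{729}$)
$- \frac{1}{X{\left(J{\left(-9,10 \right)} \right)} + o{\left(15,176 \right)}} = - \frac{1}{303 + \frac{176^{2}}{729}} = - \frac{1}{303 + \frac{1}{729} \cdot 30976} = - \frac{1}{303 + \frac{30976}{729}} = - \frac{1}{\frac{251863}{729}} = \left(-1\right) \frac{729}{251863} = - \frac{729}{251863}$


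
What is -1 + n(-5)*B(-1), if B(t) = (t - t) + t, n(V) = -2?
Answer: 1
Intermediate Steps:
B(t) = t (B(t) = 0 + t = t)
-1 + n(-5)*B(-1) = -1 - 2*(-1) = -1 + 2 = 1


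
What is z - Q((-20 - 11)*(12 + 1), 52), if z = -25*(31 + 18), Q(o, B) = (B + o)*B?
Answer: 17027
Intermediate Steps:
Q(o, B) = B*(B + o)
z = -1225 (z = -25*49 = -1225)
z - Q((-20 - 11)*(12 + 1), 52) = -1225 - 52*(52 + (-20 - 11)*(12 + 1)) = -1225 - 52*(52 - 31*13) = -1225 - 52*(52 - 403) = -1225 - 52*(-351) = -1225 - 1*(-18252) = -1225 + 18252 = 17027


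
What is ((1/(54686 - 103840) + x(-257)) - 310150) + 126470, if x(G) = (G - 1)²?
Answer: -5756719865/49154 ≈ -1.1712e+5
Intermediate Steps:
x(G) = (-1 + G)²
((1/(54686 - 103840) + x(-257)) - 310150) + 126470 = ((1/(54686 - 103840) + (-1 - 257)²) - 310150) + 126470 = ((1/(-49154) + (-258)²) - 310150) + 126470 = ((-1/49154 + 66564) - 310150) + 126470 = (3271886855/49154 - 310150) + 126470 = -11973226245/49154 + 126470 = -5756719865/49154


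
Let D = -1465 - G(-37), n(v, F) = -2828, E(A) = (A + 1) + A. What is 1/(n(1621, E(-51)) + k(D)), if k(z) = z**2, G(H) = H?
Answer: 1/2036356 ≈ 4.9107e-7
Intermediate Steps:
E(A) = 1 + 2*A (E(A) = (1 + A) + A = 1 + 2*A)
D = -1428 (D = -1465 - 1*(-37) = -1465 + 37 = -1428)
1/(n(1621, E(-51)) + k(D)) = 1/(-2828 + (-1428)**2) = 1/(-2828 + 2039184) = 1/2036356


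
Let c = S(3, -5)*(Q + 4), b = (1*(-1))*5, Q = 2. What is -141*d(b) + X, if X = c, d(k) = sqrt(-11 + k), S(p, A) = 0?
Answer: -564*I ≈ -564.0*I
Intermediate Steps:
b = -5 (b = -1*5 = -5)
c = 0 (c = 0*(2 + 4) = 0*6 = 0)
X = 0
-141*d(b) + X = -141*sqrt(-11 - 5) + 0 = -564*I + 0 = -564*I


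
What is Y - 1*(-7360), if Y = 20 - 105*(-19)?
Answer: 9375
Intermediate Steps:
Y = 2015 (Y = 20 + 1995 = 2015)
Y - 1*(-7360) = 2015 - 1*(-7360) = 2015 + 7360 = 9375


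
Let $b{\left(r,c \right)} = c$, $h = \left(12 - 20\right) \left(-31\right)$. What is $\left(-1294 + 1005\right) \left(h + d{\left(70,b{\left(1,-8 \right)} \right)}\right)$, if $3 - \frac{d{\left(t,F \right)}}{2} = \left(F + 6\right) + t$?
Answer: $-34102$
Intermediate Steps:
$h = 248$ ($h = \left(-8\right) \left(-31\right) = 248$)
$d{\left(t,F \right)} = -6 - 2 F - 2 t$ ($d{\left(t,F \right)} = 6 - 2 \left(\left(F + 6\right) + t\right) = 6 - 2 \left(\left(6 + F\right) + t\right) = 6 - 2 \left(6 + F + t\right) = 6 - \left(12 + 2 F + 2 t\right) = -6 - 2 F - 2 t$)
$\left(-1294 + 1005\right) \left(h + d{\left(70,b{\left(1,-8 \right)} \right)}\right) = \left(-1294 + 1005\right) \left(248 - 130\right) = - 289 \left(248 - 130\right) = \left(-289\right) 118 = -34102$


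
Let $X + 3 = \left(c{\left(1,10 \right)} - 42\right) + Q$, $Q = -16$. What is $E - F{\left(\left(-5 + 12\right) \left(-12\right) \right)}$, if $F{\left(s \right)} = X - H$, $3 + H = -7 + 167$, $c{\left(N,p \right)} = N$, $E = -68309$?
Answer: $-68092$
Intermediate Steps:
$H = 157$ ($H = -3 + \left(-7 + 167\right) = -3 + 160 = 157$)
$X = -60$ ($X = -3 + \left(\left(1 - 42\right) - 16\right) = -3 - 57 = -60$)
$F{\left(s \right)} = -217$ ($F{\left(s \right)} = -60 - 157 = -217$)
$E - F{\left(\left(-5 + 12\right) \left(-12\right) \right)} = -68309 - -217 = -68309 + 217 = -68092$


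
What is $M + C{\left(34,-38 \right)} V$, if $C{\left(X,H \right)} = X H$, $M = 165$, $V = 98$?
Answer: $-126451$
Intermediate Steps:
$C{\left(X,H \right)} = H X$
$M + C{\left(34,-38 \right)} V = 165 + \left(-38\right) 34 \cdot 98 = 165 - 126616 = -126451$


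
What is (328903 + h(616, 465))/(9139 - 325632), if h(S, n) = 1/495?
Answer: -162806986/156664035 ≈ -1.0392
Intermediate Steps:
h(S, n) = 1/495
(328903 + h(616, 465))/(9139 - 325632) = (328903 + 1/495)/(9139 - 325632) = (162806986/495)/(-316493) = (162806986/495)*(-1/316493) = -162806986/156664035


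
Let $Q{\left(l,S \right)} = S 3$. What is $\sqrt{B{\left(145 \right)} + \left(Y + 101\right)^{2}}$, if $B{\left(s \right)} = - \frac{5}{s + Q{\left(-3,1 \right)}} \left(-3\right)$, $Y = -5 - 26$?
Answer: $\frac{\sqrt{26832955}}{74} \approx 70.001$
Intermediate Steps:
$Y = -31$ ($Y = -5 - 26 = -31$)
$Q{\left(l,S \right)} = 3 S$
$B{\left(s \right)} = \frac{15}{3 + s}$ ($B{\left(s \right)} = - \frac{5}{s + 3 \cdot 1} \left(-3\right) = - \frac{5}{s + 3} \left(-3\right) = - \frac{5}{3 + s} \left(-3\right) = \frac{15}{3 + s}$)
$\sqrt{B{\left(145 \right)} + \left(Y + 101\right)^{2}} = \sqrt{\frac{15}{3 + 145} + \left(-31 + 101\right)^{2}} = \sqrt{\frac{15}{148} + 70^{2}} = \sqrt{15 \cdot \frac{1}{148} + 4900} = \sqrt{\frac{15}{148} + 4900} = \sqrt{\frac{725215}{148}} = \frac{\sqrt{26832955}}{74}$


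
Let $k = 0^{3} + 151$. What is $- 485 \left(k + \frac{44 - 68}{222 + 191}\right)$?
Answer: $- \frac{30234415}{413} \approx -73207.0$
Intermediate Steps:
$k = 151$ ($k = 0 + 151 = 151$)
$- 485 \left(k + \frac{44 - 68}{222 + 191}\right) = - 485 \left(151 + \frac{44 - 68}{222 + 191}\right) = - 485 \left(151 - \frac{24}{413}\right) = \left(-485\right) \frac{62339}{413} = - \frac{30234415}{413}$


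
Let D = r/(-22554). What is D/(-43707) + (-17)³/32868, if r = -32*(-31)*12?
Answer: -29893119391/200001308892 ≈ -0.14946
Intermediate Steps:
r = 11904 (r = 992*12 = 11904)
D = -1984/3759 (D = 11904/(-22554) = 11904*(-1/22554) = -1984/3759 ≈ -0.52780)
D/(-43707) + (-17)³/32868 = -1984/3759/(-43707) + (-17)³/32868 = -1984/3759*(-1/43707) - 4913*1/32868 = 1984/164294613 - 4913/32868 = -29893119391/200001308892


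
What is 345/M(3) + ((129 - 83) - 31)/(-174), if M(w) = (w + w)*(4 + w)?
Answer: 1650/203 ≈ 8.1281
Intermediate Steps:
M(w) = 2*w*(4 + w) (M(w) = (2*w)*(4 + w) = 2*w*(4 + w))
345/M(3) + ((129 - 83) - 31)/(-174) = 345/((2*3*(4 + 3))) + ((129 - 83) - 31)/(-174) = 345/((2*3*7)) + (46 - 31)*(-1/174) = 345/42 + 15*(-1/174) = 345*(1/42) - 5/58 = 115/14 - 5/58 = 1650/203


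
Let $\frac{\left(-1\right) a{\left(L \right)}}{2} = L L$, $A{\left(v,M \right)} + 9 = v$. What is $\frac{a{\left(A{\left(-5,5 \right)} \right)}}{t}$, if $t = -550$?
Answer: $\frac{196}{275} \approx 0.71273$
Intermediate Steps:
$A{\left(v,M \right)} = -9 + v$
$a{\left(L \right)} = - 2 L^{2}$ ($a{\left(L \right)} = - 2 L L = - 2 L^{2}$)
$\frac{a{\left(A{\left(-5,5 \right)} \right)}}{t} = \frac{\left(-2\right) \left(-9 - 5\right)^{2}}{-550} = - 2 \left(-14\right)^{2} \left(- \frac{1}{550}\right) = \left(-2\right) 196 \left(- \frac{1}{550}\right) = \left(-392\right) \left(- \frac{1}{550}\right) = \frac{196}{275}$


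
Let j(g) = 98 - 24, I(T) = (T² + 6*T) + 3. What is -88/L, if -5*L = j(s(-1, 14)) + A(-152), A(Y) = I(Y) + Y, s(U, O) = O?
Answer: 440/22117 ≈ 0.019894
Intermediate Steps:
I(T) = 3 + T² + 6*T
j(g) = 74
A(Y) = 3 + Y² + 7*Y (A(Y) = (3 + Y² + 6*Y) + Y = 3 + Y² + 7*Y)
L = -22117/5 (L = -(74 + (3 + (-152)² + 7*(-152)))/5 = -(74 + (3 + 23104 - 1064))/5 = -(74 + 22043)/5 = -⅕*22117 = -22117/5 ≈ -4423.4)
-88/L = -88/(-22117/5) = -88*(-5/22117) = 440/22117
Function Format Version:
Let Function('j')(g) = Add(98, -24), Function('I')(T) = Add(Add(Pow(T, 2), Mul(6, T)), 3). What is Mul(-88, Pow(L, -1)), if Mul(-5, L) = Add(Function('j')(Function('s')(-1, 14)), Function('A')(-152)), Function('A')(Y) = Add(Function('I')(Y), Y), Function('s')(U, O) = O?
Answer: Rational(440, 22117) ≈ 0.019894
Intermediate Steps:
Function('I')(T) = Add(3, Pow(T, 2), Mul(6, T))
Function('j')(g) = 74
Function('A')(Y) = Add(3, Pow(Y, 2), Mul(7, Y)) (Function('A')(Y) = Add(Add(3, Pow(Y, 2), Mul(6, Y)), Y) = Add(3, Pow(Y, 2), Mul(7, Y)))
L = Rational(-22117, 5) (L = Mul(Rational(-1, 5), Add(74, Add(3, Pow(-152, 2), Mul(7, -152)))) = Mul(Rational(-1, 5), Add(74, Add(3, 23104, -1064))) = Mul(Rational(-1, 5), Add(74, 22043)) = Mul(Rational(-1, 5), 22117) = Rational(-22117, 5) ≈ -4423.4)
Mul(-88, Pow(L, -1)) = Mul(-88, Pow(Rational(-22117, 5), -1)) = Mul(-88, Rational(-5, 22117)) = Rational(440, 22117)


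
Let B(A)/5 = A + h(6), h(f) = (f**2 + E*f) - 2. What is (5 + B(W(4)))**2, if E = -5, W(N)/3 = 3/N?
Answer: 21025/16 ≈ 1314.1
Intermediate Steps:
W(N) = 9/N (W(N) = 3*(3/N) = 9/N)
h(f) = -2 + f**2 - 5*f (h(f) = (f**2 - 5*f) - 2 = -2 + f**2 - 5*f)
B(A) = 20 + 5*A (B(A) = 5*(A + (-2 + 6**2 - 5*6)) = 5*(A + (-2 + 36 - 30)) = 5*(A + 4) = 5*(4 + A) = 20 + 5*A)
(5 + B(W(4)))**2 = (5 + (20 + 5*(9/4)))**2 = (5 + (20 + 45/4))**2 = (5 + 125/4)**2 = (145/4)**2 = 21025/16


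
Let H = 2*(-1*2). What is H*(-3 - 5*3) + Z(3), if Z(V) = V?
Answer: 75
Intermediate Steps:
H = -4 (H = 2*(-2) = -4)
H*(-3 - 5*3) + Z(3) = -4*(-3 - 5*3) + 3 = -4*(-3 - 15) + 3 = -4*(-18) + 3 = 72 + 3 = 75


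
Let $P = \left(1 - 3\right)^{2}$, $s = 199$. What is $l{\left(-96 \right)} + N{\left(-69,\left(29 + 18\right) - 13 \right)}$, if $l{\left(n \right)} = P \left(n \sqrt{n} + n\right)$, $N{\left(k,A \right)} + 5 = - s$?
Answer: $-588 - 1536 i \sqrt{6} \approx -588.0 - 3762.4 i$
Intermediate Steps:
$N{\left(k,A \right)} = -204$ ($N{\left(k,A \right)} = -5 - 199 = -204$)
$P = 4$ ($P = \left(-2\right)^{2} = 4$)
$l{\left(n \right)} = 4 n + 4 n^{\frac{3}{2}}$ ($l{\left(n \right)} = 4 \left(n \sqrt{n} + n\right) = 4 \left(n^{\frac{3}{2}} + n\right) = 4 \left(n + n^{\frac{3}{2}}\right) = 4 n + 4 n^{\frac{3}{2}}$)
$l{\left(-96 \right)} + N{\left(-69,\left(29 + 18\right) - 13 \right)} = \left(4 \left(-96\right) + 4 \left(-96\right)^{\frac{3}{2}}\right) - 204 = \left(-384 + 4 \left(- 384 i \sqrt{6}\right)\right) - 204 = \left(-384 - 1536 i \sqrt{6}\right) - 204 = -588 - 1536 i \sqrt{6}$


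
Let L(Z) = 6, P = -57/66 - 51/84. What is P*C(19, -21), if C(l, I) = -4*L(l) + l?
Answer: 2265/308 ≈ 7.3539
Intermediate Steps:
P = -453/308 (P = -57*1/66 - 51*1/84 = -19/22 - 17/28 = -453/308 ≈ -1.4708)
C(l, I) = -24 + l (C(l, I) = -4*6 + l = -24 + l)
P*C(19, -21) = -453*(-24 + 19)/308 = -453/308*(-5) = 2265/308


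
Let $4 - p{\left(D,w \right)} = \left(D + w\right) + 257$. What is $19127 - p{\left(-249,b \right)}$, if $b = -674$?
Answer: $18457$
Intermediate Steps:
$p{\left(D,w \right)} = -253 - D - w$ ($p{\left(D,w \right)} = 4 - \left(\left(D + w\right) + 257\right) = 4 - \left(257 + D + w\right) = -253 - D - w$)
$19127 - p{\left(-249,b \right)} = 19127 - \left(-253 - -249 - -674\right) = 19127 - \left(-253 + 249 + 674\right) = 19127 - 670 = 18457$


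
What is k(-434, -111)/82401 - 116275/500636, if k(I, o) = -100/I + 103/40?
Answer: -6929368256647/29839602756040 ≈ -0.23222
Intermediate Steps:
k(I, o) = 103/40 - 100/I (k(I, o) = -100/I + 103*(1/40) = -100/I + 103/40 = 103/40 - 100/I)
k(-434, -111)/82401 - 116275/500636 = (103/40 - 100/(-434))/82401 - 116275/500636 = (103/40 - 100*(-1/434))*(1/82401) - 116275*1/500636 = (103/40 + 50/217)*(1/82401) - 116275/500636 = (24351/8680)*(1/82401) - 116275/500636 = 8117/238413560 - 116275/500636 = -6929368256647/29839602756040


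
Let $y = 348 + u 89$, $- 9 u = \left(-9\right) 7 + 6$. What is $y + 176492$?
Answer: $\frac{532211}{3} \approx 1.774 \cdot 10^{5}$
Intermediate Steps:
$u = \frac{19}{3}$ ($u = - \frac{\left(-9\right) 7 + 6}{9} = - \frac{-63 + 6}{9} = \left(- \frac{1}{9}\right) \left(-57\right) = \frac{19}{3} \approx 6.3333$)
$y = \frac{2735}{3}$ ($y = 348 + \frac{19}{3} \cdot 89 = 348 + \frac{1691}{3} = \frac{2735}{3} \approx 911.67$)
$y + 176492 = \frac{2735}{3} + 176492 = \frac{532211}{3}$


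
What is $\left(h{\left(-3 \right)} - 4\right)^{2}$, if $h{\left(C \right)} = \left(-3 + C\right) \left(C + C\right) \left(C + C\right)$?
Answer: $48400$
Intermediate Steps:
$h{\left(C \right)} = 4 C^{2} \left(-3 + C\right)$ ($h{\left(C \right)} = \left(-3 + C\right) 2 C 2 C = 2 C \left(-3 + C\right) 2 C = 4 C^{2} \left(-3 + C\right)$)
$\left(h{\left(-3 \right)} - 4\right)^{2} = \left(4 \left(-3\right)^{2} \left(-3 - 3\right) - 4\right)^{2} = \left(4 \cdot 9 \left(-6\right) - 4\right)^{2} = \left(-216 - 4\right)^{2} = \left(-220\right)^{2} = 48400$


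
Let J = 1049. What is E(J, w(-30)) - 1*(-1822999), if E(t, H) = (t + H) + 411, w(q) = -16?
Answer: 1824443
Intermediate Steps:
E(t, H) = 411 + H + t (E(t, H) = (H + t) + 411 = 411 + H + t)
E(J, w(-30)) - 1*(-1822999) = (411 - 16 + 1049) - 1*(-1822999) = 1444 + 1822999 = 1824443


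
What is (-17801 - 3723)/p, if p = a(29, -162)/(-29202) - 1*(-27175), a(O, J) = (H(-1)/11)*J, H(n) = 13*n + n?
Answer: -1152330388/1454867597 ≈ -0.79205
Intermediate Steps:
H(n) = 14*n
a(O, J) = -14*J/11 (a(O, J) = ((14*(-1))/11)*J = (-14*1/11)*J = -14*J/11)
p = 1454867597/53537 (p = -14/11*(-162)/(-29202) - 1*(-27175) = (2268/11)*(-1/29202) + 27175 = -378/53537 + 27175 = 1454867597/53537 ≈ 27175.)
(-17801 - 3723)/p = (-17801 - 3723)/(1454867597/53537) = -21524*53537/1454867597 = -1152330388/1454867597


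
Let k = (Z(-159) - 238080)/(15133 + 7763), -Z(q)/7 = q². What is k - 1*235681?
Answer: -1798855741/7632 ≈ -2.3570e+5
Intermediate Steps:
Z(q) = -7*q²
k = -138349/7632 (k = (-7*(-159)² - 238080)/(15133 + 7763) = (-7*25281 - 238080)/22896 = (-176967 - 238080)*(1/22896) = -415047*1/22896 = -138349/7632 ≈ -18.128)
k - 1*235681 = -138349/7632 - 1*235681 = -138349/7632 - 235681 = -1798855741/7632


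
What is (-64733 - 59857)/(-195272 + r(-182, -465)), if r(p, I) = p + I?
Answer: 124590/195919 ≈ 0.63593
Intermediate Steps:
r(p, I) = I + p
(-64733 - 59857)/(-195272 + r(-182, -465)) = (-64733 - 59857)/(-195272 + (-465 - 182)) = -124590/(-195272 - 647) = -124590/(-195919) = -124590*(-1/195919) = 124590/195919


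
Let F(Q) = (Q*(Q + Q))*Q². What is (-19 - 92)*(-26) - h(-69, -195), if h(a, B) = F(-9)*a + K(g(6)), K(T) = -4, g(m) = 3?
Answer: 908308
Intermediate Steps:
F(Q) = 2*Q⁴ (F(Q) = (Q*(2*Q))*Q² = (2*Q²)*Q² = 2*Q⁴)
h(a, B) = -4 + 13122*a (h(a, B) = (2*(-9)⁴)*a - 4 = (2*6561)*a - 4 = 13122*a - 4 = -4 + 13122*a)
(-19 - 92)*(-26) - h(-69, -195) = (-19 - 92)*(-26) - (-4 + 13122*(-69)) = -111*(-26) - (-4 - 905418) = 2886 - 1*(-905422) = 2886 + 905422 = 908308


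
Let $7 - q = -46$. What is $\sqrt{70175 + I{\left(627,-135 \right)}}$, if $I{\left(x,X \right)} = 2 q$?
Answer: $3 \sqrt{7809} \approx 265.11$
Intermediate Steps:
$q = 53$ ($q = 7 - -46 = 7 + 46 = 53$)
$I{\left(x,X \right)} = 106$ ($I{\left(x,X \right)} = 2 \cdot 53 = 106$)
$\sqrt{70175 + I{\left(627,-135 \right)}} = \sqrt{70175 + 106} = \sqrt{70281} = 3 \sqrt{7809}$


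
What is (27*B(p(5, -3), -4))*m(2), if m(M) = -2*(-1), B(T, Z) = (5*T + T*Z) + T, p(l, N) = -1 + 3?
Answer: 216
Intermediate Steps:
p(l, N) = 2
B(T, Z) = 6*T + T*Z
m(M) = 2
(27*B(p(5, -3), -4))*m(2) = (27*(2*(6 - 4)))*2 = (27*(2*2))*2 = (27*4)*2 = 108*2 = 216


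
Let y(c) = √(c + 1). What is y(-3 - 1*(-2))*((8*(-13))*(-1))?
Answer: 0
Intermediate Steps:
y(c) = √(1 + c)
y(-3 - 1*(-2))*((8*(-13))*(-1)) = √(1 + (-3 - 1*(-2)))*((8*(-13))*(-1)) = √(1 + (-3 + 2))*(-104*(-1)) = √(1 - 1)*104 = √0*104 = 0*104 = 0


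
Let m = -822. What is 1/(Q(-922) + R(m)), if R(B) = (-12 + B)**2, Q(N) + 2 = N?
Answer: 1/694632 ≈ 1.4396e-6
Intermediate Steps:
Q(N) = -2 + N
1/(Q(-922) + R(m)) = 1/((-2 - 922) + (-12 - 822)**2) = 1/(-924 + (-834)**2) = 1/(-924 + 695556) = 1/694632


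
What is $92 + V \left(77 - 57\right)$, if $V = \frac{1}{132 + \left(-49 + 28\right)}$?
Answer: $\frac{10232}{111} \approx 92.18$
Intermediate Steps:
$V = \frac{1}{111}$ ($V = \frac{1}{132 - 21} = \frac{1}{111} \approx 0.009009$)
$92 + V \left(77 - 57\right) = 92 + \frac{77 - 57}{111} = 92 + \frac{1}{111} \cdot 20 = 92 + \frac{20}{111} = \frac{10232}{111}$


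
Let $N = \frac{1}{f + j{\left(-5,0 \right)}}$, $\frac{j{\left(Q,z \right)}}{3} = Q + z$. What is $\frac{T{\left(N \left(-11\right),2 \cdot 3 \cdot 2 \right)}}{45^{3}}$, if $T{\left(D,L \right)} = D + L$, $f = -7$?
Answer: $\frac{1}{7290} \approx 0.00013717$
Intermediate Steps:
$j{\left(Q,z \right)} = 3 Q + 3 z$ ($j{\left(Q,z \right)} = 3 \left(Q + z\right) = 3 Q + 3 z$)
$N = - \frac{1}{22}$ ($N = \frac{1}{-7 + \left(3 \left(-5\right) + 3 \cdot 0\right)} = \frac{1}{-7 + \left(-15 + 0\right)} = \frac{1}{-7 - 15} = \frac{1}{-22} = - \frac{1}{22} \approx -0.045455$)
$\frac{T{\left(N \left(-11\right),2 \cdot 3 \cdot 2 \right)}}{45^{3}} = \frac{\left(- \frac{1}{22}\right) \left(-11\right) + 2 \cdot 3 \cdot 2}{45^{3}} = \frac{\frac{1}{2} + 6 \cdot 2}{91125} = \left(\frac{1}{2} + 12\right) \frac{1}{91125} = \frac{25}{2} \cdot \frac{1}{91125} = \frac{1}{7290}$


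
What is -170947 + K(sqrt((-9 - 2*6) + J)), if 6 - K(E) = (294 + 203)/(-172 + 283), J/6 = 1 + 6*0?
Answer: -18974948/111 ≈ -1.7095e+5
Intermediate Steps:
J = 6 (J = 6*(1 + 6*0) = 6*(1 + 0) = 6*1 = 6)
K(E) = 169/111 (K(E) = 6 - (294 + 203)/(-172 + 283) = 6 - 497/111 = 169/111)
-170947 + K(sqrt((-9 - 2*6) + J)) = -170947 + 169/111 = -18974948/111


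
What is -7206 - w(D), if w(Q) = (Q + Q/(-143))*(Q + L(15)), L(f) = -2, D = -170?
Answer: -5182538/143 ≈ -36242.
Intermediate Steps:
w(Q) = 142*Q*(-2 + Q)/143 (w(Q) = (Q + Q/(-143))*(Q - 2) = (Q + Q*(-1/143))*(-2 + Q) = (Q - Q/143)*(-2 + Q) = (142*Q/143)*(-2 + Q) = 142*Q*(-2 + Q)/143)
-7206 - w(D) = -7206 - 142*(-170)*(-2 - 170)/143 = -7206 - 142*(-170)*(-172)/143 = -7206 - 1*4152080/143 = -7206 - 4152080/143 = -5182538/143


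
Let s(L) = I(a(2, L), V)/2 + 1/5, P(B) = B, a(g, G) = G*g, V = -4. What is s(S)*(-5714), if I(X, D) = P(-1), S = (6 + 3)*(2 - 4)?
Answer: 8571/5 ≈ 1714.2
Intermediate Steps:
S = -18 (S = 9*(-2) = -18)
I(X, D) = -1
s(L) = -3/10 (s(L) = -1/2 + 1/5 = -1*½ + 1*(⅕) = -½ + ⅕ = -3/10)
s(S)*(-5714) = -3/10*(-5714) = 8571/5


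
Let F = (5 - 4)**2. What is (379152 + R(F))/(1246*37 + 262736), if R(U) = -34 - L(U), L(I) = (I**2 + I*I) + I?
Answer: 379115/308838 ≈ 1.2276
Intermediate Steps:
F = 1 (F = 1**2 = 1)
L(I) = I + 2*I**2 (L(I) = (I**2 + I**2) + I = 2*I**2 + I = I + 2*I**2)
R(U) = -34 - U*(1 + 2*U)
(379152 + R(F))/(1246*37 + 262736) = (379152 + (-34 - 1*1*(1 + 2*1)))/(1246*37 + 262736) = (379152 + (-34 - 1*1*(1 + 2)))/(46102 + 262736) = (379152 + (-34 - 1*1*3))/308838 = (379152 + (-34 - 3))*(1/308838) = (379152 - 37)*(1/308838) = 379115*(1/308838) = 379115/308838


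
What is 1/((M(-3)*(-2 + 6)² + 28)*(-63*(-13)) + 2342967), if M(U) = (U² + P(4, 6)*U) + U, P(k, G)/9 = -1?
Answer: 1/2798331 ≈ 3.5736e-7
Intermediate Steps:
P(k, G) = -9 (P(k, G) = 9*(-1) = -9)
M(U) = U² - 8*U (M(U) = (U² - 9*U) + U = U² - 8*U)
1/((M(-3)*(-2 + 6)² + 28)*(-63*(-13)) + 2342967) = 1/(((-3*(-8 - 3))*(-2 + 6)² + 28)*(-63*(-13)) + 2342967) = 1/((-3*(-11)*4² + 28)*819 + 2342967) = 1/((33*16 + 28)*819 + 2342967) = 1/((528 + 28)*819 + 2342967) = 1/(556*819 + 2342967) = 1/(455364 + 2342967) = 1/2798331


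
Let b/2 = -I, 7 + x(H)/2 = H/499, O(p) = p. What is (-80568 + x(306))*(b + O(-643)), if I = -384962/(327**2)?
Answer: 2733680669657938/53357571 ≈ 5.1233e+7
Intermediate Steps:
x(H) = -14 + 2*H/499 (x(H) = -14 + 2*(H/499) = -14 + 2*H/499)
I = -384962/106929 ≈ -3.6002
b = 769924/106929 (b = 2*(-1*(-384962/106929)) = 2*(384962/106929) = 769924/106929 ≈ 7.2003)
(-80568 + x(306))*(b + O(-643)) = (-80568 + (-14 + (2/499)*306))*(769924/106929 - 643) = (-80568 + (-14 + 612/499))*(-67985423/106929) = (-80568 - 6374/499)*(-67985423/106929) = -40209806/499*(-67985423/106929) = 2733680669657938/53357571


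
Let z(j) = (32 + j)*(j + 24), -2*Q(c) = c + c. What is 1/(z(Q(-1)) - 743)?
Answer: 1/82 ≈ 0.012195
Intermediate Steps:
Q(c) = -c (Q(c) = -(c + c)/2 = -c)
z(j) = (24 + j)*(32 + j) (z(j) = (32 + j)*(24 + j) = (24 + j)*(32 + j))
1/(z(Q(-1)) - 743) = 1/((768 + (-1*(-1))² + 56*(-1*(-1))) - 743) = 1/((768 + 1² + 56*1) - 743) = 1/((768 + 1 + 56) - 743) = 1/(825 - 743) = 1/82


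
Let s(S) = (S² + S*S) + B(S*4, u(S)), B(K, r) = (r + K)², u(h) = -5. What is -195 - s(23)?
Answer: -8822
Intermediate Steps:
B(K, r) = (K + r)²
s(S) = (-5 + 4*S)² + 2*S² (s(S) = (S² + S*S) + (S*4 - 5)² = (S² + S²) + (4*S - 5)² = 2*S² + (-5 + 4*S)² = (-5 + 4*S)² + 2*S²)
-195 - s(23) = -195 - (25 - 40*23 + 18*23²) = -195 - (25 - 920 + 18*529) = -195 - (25 - 920 + 9522) = -195 - 1*8627 = -195 - 8627 = -8822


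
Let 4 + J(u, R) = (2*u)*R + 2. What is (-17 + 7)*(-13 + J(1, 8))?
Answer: -10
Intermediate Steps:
J(u, R) = -2 + 2*R*u (J(u, R) = -4 + ((2*u)*R + 2) = -4 + (2*R*u + 2) = -4 + (2 + 2*R*u) = -2 + 2*R*u)
(-17 + 7)*(-13 + J(1, 8)) = (-17 + 7)*(-13 + (-2 + 2*8*1)) = -10*(-13 + (-2 + 16)) = -10*(-13 + 14) = -10*1 = -10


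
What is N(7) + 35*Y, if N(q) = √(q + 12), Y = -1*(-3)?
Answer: 105 + √19 ≈ 109.36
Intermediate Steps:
Y = 3
N(q) = √(12 + q)
N(7) + 35*Y = √(12 + 7) + 35*3 = √19 + 105 = 105 + √19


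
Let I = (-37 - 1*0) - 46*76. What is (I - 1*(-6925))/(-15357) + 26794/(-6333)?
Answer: -144318998/32418627 ≈ -4.4517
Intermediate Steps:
I = -3533 (I = (-37 + 0) - 3496 = -37 - 3496 = -3533)
(I - 1*(-6925))/(-15357) + 26794/(-6333) = (-3533 - 1*(-6925))/(-15357) + 26794/(-6333) = (-3533 + 6925)*(-1/15357) + 26794*(-1/6333) = 3392*(-1/15357) - 26794/6333 = -3392/15357 - 26794/6333 = -144318998/32418627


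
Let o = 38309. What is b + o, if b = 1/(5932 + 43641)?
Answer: 1899092058/49573 ≈ 38309.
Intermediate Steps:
b = 1/49573 ≈ 2.0172e-5
b + o = 1/49573 + 38309 = 1899092058/49573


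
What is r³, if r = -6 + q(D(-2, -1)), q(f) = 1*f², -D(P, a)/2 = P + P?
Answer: 195112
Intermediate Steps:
D(P, a) = -4*P (D(P, a) = -2*(P + P) = -4*P)
q(f) = f²
r = 58 (r = -6 + (-4*(-2))² = -6 + 8² = -6 + 64 = 58)
r³ = 58³ = 195112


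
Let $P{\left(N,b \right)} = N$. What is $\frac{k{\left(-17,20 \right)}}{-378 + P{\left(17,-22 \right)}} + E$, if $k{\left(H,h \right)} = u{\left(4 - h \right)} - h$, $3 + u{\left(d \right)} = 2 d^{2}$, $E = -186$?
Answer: $- \frac{67635}{361} \approx -187.35$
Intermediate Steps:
$u{\left(d \right)} = -3 + 2 d^{2}$
$k{\left(H,h \right)} = -3 - h + 2 \left(4 - h\right)^{2}$ ($k{\left(H,h \right)} = \left(-3 + 2 \left(4 - h\right)^{2}\right) - h = -3 - h + 2 \left(4 - h\right)^{2}$)
$\frac{k{\left(-17,20 \right)}}{-378 + P{\left(17,-22 \right)}} + E = \frac{-3 - 20 + 2 \left(-4 + 20\right)^{2}}{-378 + 17} - 186 = \frac{-3 - 20 + 2 \cdot 16^{2}}{-361} - 186 = - \frac{-3 - 20 + 2 \cdot 256}{361} - 186 = - \frac{-3 - 20 + 512}{361} - 186 = \left(- \frac{1}{361}\right) 489 - 186 = - \frac{489}{361} - 186 = - \frac{67635}{361}$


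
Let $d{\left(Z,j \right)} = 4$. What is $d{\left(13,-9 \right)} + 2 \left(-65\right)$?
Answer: $-126$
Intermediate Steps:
$d{\left(13,-9 \right)} + 2 \left(-65\right) = 4 + 2 \left(-65\right) = 4 - 130 = -126$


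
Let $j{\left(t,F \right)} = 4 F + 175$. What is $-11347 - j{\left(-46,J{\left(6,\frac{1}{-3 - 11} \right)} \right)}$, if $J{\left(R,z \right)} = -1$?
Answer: $-11518$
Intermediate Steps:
$j{\left(t,F \right)} = 175 + 4 F$
$-11347 - j{\left(-46,J{\left(6,\frac{1}{-3 - 11} \right)} \right)} = -11347 - \left(175 + 4 \left(-1\right)\right) = -11347 - \left(175 - 4\right) = -11347 - 171 = -11518$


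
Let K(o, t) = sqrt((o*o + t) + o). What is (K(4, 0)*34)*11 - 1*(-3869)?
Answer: 3869 + 748*sqrt(5) ≈ 5541.6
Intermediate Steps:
K(o, t) = sqrt(o + t + o**2) (K(o, t) = sqrt((o**2 + t) + o) = sqrt((t + o**2) + o) = sqrt(o + t + o**2))
(K(4, 0)*34)*11 - 1*(-3869) = (sqrt(4 + 0 + 4**2)*34)*11 - 1*(-3869) = (sqrt(4 + 0 + 16)*34)*11 + 3869 = (sqrt(20)*34)*11 + 3869 = ((2*sqrt(5))*34)*11 + 3869 = (68*sqrt(5))*11 + 3869 = 748*sqrt(5) + 3869 = 3869 + 748*sqrt(5)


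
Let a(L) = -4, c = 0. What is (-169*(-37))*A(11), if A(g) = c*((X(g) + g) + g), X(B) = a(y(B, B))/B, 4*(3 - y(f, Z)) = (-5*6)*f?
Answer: 0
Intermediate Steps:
y(f, Z) = 3 + 15*f/2 (y(f, Z) = 3 - (-5*6)*f/4 = 3 - (-15)*f/2 = 3 + 15*f/2)
X(B) = -4/B
A(g) = 0 (A(g) = 0*((-4/g + g) + g) = 0*((g - 4/g) + g) = 0*(-4/g + 2*g) = 0)
(-169*(-37))*A(11) = -169*(-37)*0 = 6253*0 = 0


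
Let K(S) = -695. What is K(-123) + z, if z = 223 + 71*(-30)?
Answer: -2602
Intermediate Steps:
z = -1907 (z = 223 - 2130 = -1907)
K(-123) + z = -695 - 1907 = -2602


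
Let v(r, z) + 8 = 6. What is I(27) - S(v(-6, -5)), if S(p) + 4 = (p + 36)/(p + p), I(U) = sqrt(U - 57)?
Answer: 25/2 + I*sqrt(30) ≈ 12.5 + 5.4772*I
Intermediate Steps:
v(r, z) = -2 (v(r, z) = -8 + 6 = -2)
I(U) = sqrt(-57 + U)
S(p) = -4 + (36 + p)/(2*p) (S(p) = -4 + (p + 36)/(p + p) = -4 + (36 + p)/((2*p)) = -4 + (36 + p)*(1/(2*p)) = -4 + (36 + p)/(2*p))
I(27) - S(v(-6, -5)) = sqrt(-57 + 27) - (-7/2 + 18/(-2)) = sqrt(-30) - (-7/2 + 18*(-1/2)) = I*sqrt(30) - (-7/2 - 9) = I*sqrt(30) - 1*(-25/2) = I*sqrt(30) + 25/2 = 25/2 + I*sqrt(30)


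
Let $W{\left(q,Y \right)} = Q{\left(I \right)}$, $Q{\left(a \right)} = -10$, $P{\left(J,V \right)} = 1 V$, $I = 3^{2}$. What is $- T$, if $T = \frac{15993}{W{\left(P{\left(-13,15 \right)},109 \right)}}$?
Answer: $\frac{15993}{10} \approx 1599.3$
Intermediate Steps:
$I = 9$
$P{\left(J,V \right)} = V$
$W{\left(q,Y \right)} = -10$
$T = - \frac{15993}{10}$ ($T = \frac{15993}{-10} = 15993 \left(- \frac{1}{10}\right) = - \frac{15993}{10} \approx -1599.3$)
$- T = \left(-1\right) \left(- \frac{15993}{10}\right) = \frac{15993}{10}$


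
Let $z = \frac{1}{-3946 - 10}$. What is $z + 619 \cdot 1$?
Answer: $\frac{2448763}{3956} \approx 619.0$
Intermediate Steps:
$z = - \frac{1}{3956}$ ($z = \frac{1}{-3956} = - \frac{1}{3956} \approx -0.00025278$)
$z + 619 \cdot 1 = - \frac{1}{3956} + 619 \cdot 1 = - \frac{1}{3956} + 619 = \frac{2448763}{3956}$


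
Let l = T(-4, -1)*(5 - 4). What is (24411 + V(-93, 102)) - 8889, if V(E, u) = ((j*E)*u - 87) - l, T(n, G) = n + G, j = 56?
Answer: -515776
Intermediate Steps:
T(n, G) = G + n
l = -5 (l = (-1 - 4)*(5 - 4) = -5*1 = -5)
V(E, u) = -82 + 56*E*u (V(E, u) = ((56*E)*u - 87) - 1*(-5) = (56*E*u - 87) + 5 = (-87 + 56*E*u) + 5 = -82 + 56*E*u)
(24411 + V(-93, 102)) - 8889 = (24411 + (-82 + 56*(-93)*102)) - 8889 = (24411 + (-82 - 531216)) - 8889 = (24411 - 531298) - 8889 = -506887 - 8889 = -515776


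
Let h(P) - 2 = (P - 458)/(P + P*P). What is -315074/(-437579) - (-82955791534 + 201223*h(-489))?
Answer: 8662231006352575984231/104420351928 ≈ 8.2955e+10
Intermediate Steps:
h(P) = 2 + (-458 + P)/(P + P²) (h(P) = 2 + (P - 458)/(P + P*P) = 2 + (-458 + P)/(P + P²))
-315074/(-437579) - (-82955791534 + 201223*h(-489)) = -315074/(-437579) - (-82955791534 - 201223*(-458 + 2*(-489)² + 3*(-489))/(489*(1 - 489))) = -315074*(-1/437579) - 201223/(1/(-1/489*(-458 + 2*239121 - 1467)/(-488) - 412258)) = 315074/437579 - 201223/(1/(-1/489*(-1/488)*(-458 + 478242 - 1467) - 412258)) = 315074/437579 - 201223/(1/(-1/489*(-1/488)*476317 - 412258)) = 315074/437579 - 201223/(1/(476317/238632 - 412258)) = 315074/437579 - 201223/(1/(-98377474739/238632)) = 315074/437579 - 201223/(-238632/98377474739) = 315074/437579 - 201223*(-98377474739/238632) = 315074/437579 + 19795810599405797/238632 = 8662231006352575984231/104420351928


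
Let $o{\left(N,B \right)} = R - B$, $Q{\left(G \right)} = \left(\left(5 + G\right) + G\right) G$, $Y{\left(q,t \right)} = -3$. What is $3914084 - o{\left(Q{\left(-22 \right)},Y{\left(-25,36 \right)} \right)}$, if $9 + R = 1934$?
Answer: $3912156$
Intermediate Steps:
$R = 1925$ ($R = -9 + 1934 = 1925$)
$Q{\left(G \right)} = G \left(5 + 2 G\right)$ ($Q{\left(G \right)} = \left(5 + 2 G\right) G = G \left(5 + 2 G\right)$)
$o{\left(N,B \right)} = 1925 - B$
$3914084 - o{\left(Q{\left(-22 \right)},Y{\left(-25,36 \right)} \right)} = 3914084 - \left(1925 - -3\right) = 3914084 - \left(1925 + 3\right) = 3914084 - 1928 = 3912156$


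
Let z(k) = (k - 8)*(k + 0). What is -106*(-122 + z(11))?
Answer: 9434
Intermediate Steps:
z(k) = k*(-8 + k) (z(k) = (-8 + k)*k = k*(-8 + k))
-106*(-122 + z(11)) = -106*(-122 + 11*(-8 + 11)) = -106*(-122 + 11*3) = -106*(-122 + 33) = -106*(-89) = 9434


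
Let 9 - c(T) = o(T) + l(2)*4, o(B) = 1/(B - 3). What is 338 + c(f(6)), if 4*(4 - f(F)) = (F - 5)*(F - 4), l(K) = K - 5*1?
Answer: 357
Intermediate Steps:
o(B) = 1/(-3 + B)
l(K) = -5 + K (l(K) = K - 5 = -5 + K)
f(F) = 4 - (-5 + F)*(-4 + F)/4 (f(F) = 4 - (F - 5)*(F - 4)/4 = 4 - (-5 + F)*(-4 + F)/4)
c(T) = 21 - 1/(-3 + T) (c(T) = 9 - (1/(-3 + T) + (-5 + 2)*4) = 9 - (1/(-3 + T) - 3*4) = 9 - (1/(-3 + T) - 12) = 9 - (-12 + 1/(-3 + T)) = 9 + (12 - 1/(-3 + T)) = 21 - 1/(-3 + T))
338 + c(f(6)) = 338 + (-64 + 21*(-1 - ¼*6² + (9/4)*6))/(-3 + (-1 - ¼*6² + (9/4)*6)) = 338 + (-64 + 21*(-1 - ¼*36 + 27/2))/(-3 + (-1 - ¼*36 + 27/2)) = 338 + (-64 + 21*(-1 - 9 + 27/2))/(-3 + (-1 - 9 + 27/2)) = 338 + (-64 + 21*(7/2))/(-3 + 7/2) = 338 + (-64 + 147/2)/(½) = 338 + 2*(19/2) = 338 + 19 = 357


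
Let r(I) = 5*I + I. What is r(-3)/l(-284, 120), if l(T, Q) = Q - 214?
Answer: 9/47 ≈ 0.19149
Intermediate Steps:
l(T, Q) = -214 + Q
r(I) = 6*I
r(-3)/l(-284, 120) = (6*(-3))/(-214 + 120) = -18/(-94) = -18*(-1/94) = 9/47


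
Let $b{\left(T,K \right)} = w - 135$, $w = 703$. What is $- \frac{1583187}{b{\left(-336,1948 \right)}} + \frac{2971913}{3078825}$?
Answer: $- \frac{4872667668691}{1748772600} \approx -2786.3$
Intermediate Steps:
$b{\left(T,K \right)} = 568$ ($b{\left(T,K \right)} = 703 - 135 = 568$)
$- \frac{1583187}{b{\left(-336,1948 \right)}} + \frac{2971913}{3078825} = - \frac{1583187}{568} + \frac{2971913}{3078825} = - \frac{4872667668691}{1748772600}$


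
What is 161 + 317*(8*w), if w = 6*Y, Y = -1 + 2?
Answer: 15377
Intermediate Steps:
Y = 1
w = 6 (w = 6*1 = 6)
161 + 317*(8*w) = 161 + 317*(8*6) = 161 + 317*48 = 161 + 15216 = 15377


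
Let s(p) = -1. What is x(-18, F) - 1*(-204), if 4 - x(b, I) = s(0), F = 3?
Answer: 209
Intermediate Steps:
x(b, I) = 5 (x(b, I) = 4 - 1*(-1) = 4 + 1 = 5)
x(-18, F) - 1*(-204) = 5 - 1*(-204) = 5 + 204 = 209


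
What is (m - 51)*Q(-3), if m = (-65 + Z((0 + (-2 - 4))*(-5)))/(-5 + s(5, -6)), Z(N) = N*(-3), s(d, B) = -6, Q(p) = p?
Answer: 1218/11 ≈ 110.73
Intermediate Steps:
Z(N) = -3*N
m = 155/11 (m = (-65 - 3*(0 + (-2 - 4))*(-5))/(-5 - 6) = (-65 - 3*(0 - 6)*(-5))/(-11) = (-65 - (-18)*(-5))*(-1/11) = (-65 - 3*30)*(-1/11) = (-65 - 90)*(-1/11) = -155*(-1/11) = 155/11 ≈ 14.091)
(m - 51)*Q(-3) = (155/11 - 51)*(-3) = -406/11*(-3) = 1218/11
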